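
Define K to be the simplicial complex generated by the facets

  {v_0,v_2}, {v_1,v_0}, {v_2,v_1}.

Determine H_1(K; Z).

H_1 = Z.

Take the total order v_0 < v_1 < v_2 on the vertex set. Then K (dimension 1) consists of the simplices:

  0-simplices (3): [v_0], [v_1], [v_2]
  1-simplices (3): [v_0,v_1], [v_0,v_2], [v_1,v_2]

so the chain groups are C_0 ≅ Z^3, C_1 ≅ Z^3.

∂_1: C_1 → C_0 is given by ∂[p,q] = [q] − [p]. For instance
  ∂[v_0,v_2] = [v_2] − [v_0].
As a 3×3 matrix over Z this has rank 2, with invariant factors (1,1).

From H_k ≅ ker(∂_k) / im(∂_{k+1}) we obtain:

  H_1: rank ker ∂_1 − rank ∂_2 = (3 − 2) − 0 = 1, and there is no ∂_2, so H_1 ≅ Z.

(K is a triangulation of the circle S^1.)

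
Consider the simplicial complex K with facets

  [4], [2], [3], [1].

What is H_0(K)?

Take the total order 1 < 2 < 3 < 4 on the vertex set. Then K (dimension 0) consists of the simplices:

  0-simplices (4): [1], [2], [3], [4]

giving chain groups C_0 ≅ Z^4.

Reading off H_k = ker ∂_k / im ∂_{k+1}:

  H_0: rank C_0 − rank ∂_1 = 4 − 0 = 4, and there is no ∂_1, so H_0 ≅ Z^4.

H_0 ≅ Z^4.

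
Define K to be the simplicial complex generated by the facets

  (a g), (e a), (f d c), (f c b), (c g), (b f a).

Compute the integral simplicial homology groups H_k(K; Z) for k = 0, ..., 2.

Take the total order a < b < c < d < e < f < g on the vertex set. Then K (dimension 2) consists of the simplices:

  0-simplices (7): a, b, c, d, e, f, g
  1-simplices (10): ab, ae, af, ag, bc, bf, cd, cf, cg, df
  2-simplices (3): abf, bcf, cdf

Hence C_0 ≅ Z^7, C_1 ≅ Z^10, C_2 ≅ Z^3.

The boundary map ∂_1: C_1 → C_0 maps an edge to its endpoints' difference, ∂[p,q] = q − p. For instance
  ∂cf = f − c.
The 7×10 boundary matrix has rank 6 and Smith normal form diag(1,1,1,1,1,1).

Boundary ∂_2: C_2 → C_1 sends each 2-simplex [p,q,r] to [q,r] − [p,r] + [p,q]. For instance
  ∂bcf = cf − bf + bc,
  ∂abf = bf − af + ab.
As a 10×3 matrix over Z this has rank 3, with invariant factors (1,1,1).

Now H_k = ker ∂_k / im ∂_{k+1}, so:

  H_0: rank C_0 − rank ∂_1 = 7 − 6 = 1, and the invariant factors of ∂_1 are all 1, so H_0 ≅ Z.
  H_1: rank ker ∂_1 − rank ∂_2 = (10 − 6) − 3 = 1, and the invariant factors of ∂_2 are all 1, so H_1 ≅ Z.
  H_2: rank ker ∂_2 − rank ∂_3 = (3 − 3) − 0 = 0, and there is no ∂_3, so H_2 ≅ 0.

H_0 = Z,  H_1 = Z,  H_2 = 0.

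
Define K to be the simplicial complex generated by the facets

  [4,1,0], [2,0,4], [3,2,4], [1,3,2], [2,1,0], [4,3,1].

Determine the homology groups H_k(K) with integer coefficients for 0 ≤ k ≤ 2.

H_0 ≅ Z,  H_1 = 0,  H_2 ≅ Z.

Order the vertices as 0 < 1 < 2 < 3 < 4. Listing each simplex with vertices in this order, K has dimension 2 with simplices:

  0-simplices (5): [0], [1], [2], [3], [4]
  1-simplices (9): [0,1], [0,2], [0,4], [1,2], [1,3], [1,4], [2,3], [2,4], [3,4]
  2-simplices (6): [0,1,2], [0,1,4], [0,2,4], [1,2,3], [1,3,4], [2,3,4]

so the chain groups are C_0 ≅ Z^5, C_1 ≅ Z^9, C_2 ≅ Z^6.

The boundary map ∂_1: C_1 → C_0 is given by ∂[p,q] = [q] − [p]. For instance
  ∂[1,2] = [2] − [1].
This gives a 5×9 integer matrix of rank 4; reducing to Smith normal form yields diagonal entries (1,1,1,1).

∂_2: C_2 → C_1 acts by ∂[p,q,r] = [q,r] − [p,r] + [p,q]. For instance
  ∂[2,3,4] = [3,4] − [2,4] + [2,3],
  ∂[1,3,4] = [3,4] − [1,4] + [1,3].
This gives a 9×6 integer matrix of rank 5; reducing to Smith normal form yields diagonal entries (1,1,1,1,1).

From H_k ≅ ker(∂_k) / im(∂_{k+1}) we obtain:

  H_0: rank C_0 − rank ∂_1 = 5 − 4 = 1, and the invariant factors of ∂_1 are all 1, so H_0 ≅ Z.
  H_1: rank ker ∂_1 − rank ∂_2 = (9 − 4) − 5 = 0, and the invariant factors of ∂_2 are all 1, so H_1 ≅ 0.
  H_2: rank ker ∂_2 − rank ∂_3 = (6 − 5) − 0 = 1, and there is no ∂_3, so H_2 ≅ Z.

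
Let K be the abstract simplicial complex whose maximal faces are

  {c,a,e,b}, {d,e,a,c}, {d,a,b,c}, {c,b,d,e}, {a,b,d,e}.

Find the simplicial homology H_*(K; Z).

H_0 = Z,  H_1 = 0,  H_2 = 0,  H_3 = Z.

K has 5 vertices, 10 edges, 10 triangles, 5 3-simplices.
rank ∂_0 = 0, rank ∂_1 = 4 ⇒ b_0 = 5 − 0 − 4 = 1; all invariant factors of ∂_1 are 1 so no torsion. So H_0 ≅ Z.
rank ∂_1 = 4, rank ∂_2 = 6 ⇒ b_1 = 10 − 4 − 6 = 0; all invariant factors of ∂_2 are 1 so no torsion. So H_1 ≅ 0.
rank ∂_2 = 6, rank ∂_3 = 4 ⇒ b_2 = 10 − 6 − 4 = 0; all invariant factors of ∂_3 are 1 so no torsion. So H_2 ≅ 0.
rank ∂_3 = 4, rank ∂_4 = 0 ⇒ b_3 = 5 − 4 − 0 = 1. So H_3 ≅ Z.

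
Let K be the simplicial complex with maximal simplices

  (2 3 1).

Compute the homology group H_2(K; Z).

H_2 = 0.

Fix the vertex order 1 < 2 < 3 and write every simplex with vertices in increasing order. Then dim K = 2 and the simplices of K are:

  0-simplices (3): [1], [2], [3]
  1-simplices (3): [1,2], [1,3], [2,3]
  2-simplices (1): [1,2,3]

Hence C_0 ≅ Z^3, C_1 ≅ Z^3, C_2 ≅ Z^1.

The boundary map ∂_1: C_1 → C_0 sends each edge [p,q] (with p < q) to q − p. For instance
  ∂[1,2] = [2] − [1].
The resulting 3×3 matrix has rank 2, and its Smith normal form has invariant factors (1,1).

The boundary map ∂_2: C_2 → C_1 acts by ∂[p,q,r] = [q,r] − [p,r] + [p,q]. For instance
  ∂[1,2,3] = [2,3] − [1,3] + [1,2].
As a 3×1 matrix over Z this has rank 1, with invariant factors (1).

Computing H_k = (kernel of ∂_k) / (image of ∂_{k+1}):

  H_2: rank ker ∂_2 − rank ∂_3 = (1 − 1) − 0 = 0, and there is no ∂_3, so H_2 = 0.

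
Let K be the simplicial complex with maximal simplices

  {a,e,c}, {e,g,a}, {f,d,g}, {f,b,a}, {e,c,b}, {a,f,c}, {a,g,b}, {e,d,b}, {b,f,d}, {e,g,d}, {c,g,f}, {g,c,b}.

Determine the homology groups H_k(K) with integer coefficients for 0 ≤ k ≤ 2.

Take the total order a < b < c < d < e < f < g on the vertex set. Then K (dimension 2) consists of the simplices:

  0-simplices (7): a, b, c, d, e, f, g
  1-simplices (18): ab, ac, ae, af, ag, bc, bd, be, bf, bg, ce, cf, cg, de, df, dg, eg, fg
  2-simplices (12): abf, abg, ace, acf, aeg, bce, bcg, bde, bdf, cfg, deg, dfg

Hence C_0 ≅ Z^7, C_1 ≅ Z^18, C_2 ≅ Z^12.

Boundary ∂_1: C_1 → C_0 sends each edge [p,q] (with p < q) to q − p.
The resulting 7×18 matrix has rank 6, and its Smith normal form has invariant factors (1,1,1,1,1,1).

∂_2: C_2 → C_1 acts by ∂[p,q,r] = [q,r] − [p,r] + [p,q]. For instance
  ∂cfg = fg − cg + cf,
  ∂bde = de − be + bd.
The 18×12 boundary matrix has rank 12 and Smith normal form diag(1,1,1,1,1,1,1,1,1,1,1,2).

Computing H_k = (kernel of ∂_k) / (image of ∂_{k+1}):

  H_0: rank C_0 − rank ∂_1 = 7 − 6 = 1, and the invariant factors of ∂_1 are all 1, so H_0 ≅ Z.
  H_1: rank ker ∂_1 − rank ∂_2 = (18 − 6) − 12 = 0, and ∂_2 has invariant factor 2 > 1, so H_1 ≅ Z/2.
  H_2: rank ker ∂_2 − rank ∂_3 = (12 − 12) − 0 = 0, and there is no ∂_3, so H_2 ≅ 0.

As a check, the Euler characteristic is 7 − 18 + 12 = 1, which agrees with 1 − 0 + 0 = 1.

H_0 ≅ Z,  H_1 ≅ Z/2,  H_2 = 0.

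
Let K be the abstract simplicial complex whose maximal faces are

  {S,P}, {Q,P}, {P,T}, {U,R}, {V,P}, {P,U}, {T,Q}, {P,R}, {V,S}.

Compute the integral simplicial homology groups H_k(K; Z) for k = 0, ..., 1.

H_0 = Z,  H_1 = Z^3.

K has 7 vertices, 9 edges.
rank ∂_0 = 0, rank ∂_1 = 6 ⇒ b_0 = 7 − 0 − 6 = 1; all invariant factors of ∂_1 are 1 so no torsion. So H_0 = Z.
rank ∂_1 = 6, rank ∂_2 = 0 ⇒ b_1 = 9 − 6 − 0 = 3. So H_1 = Z^3.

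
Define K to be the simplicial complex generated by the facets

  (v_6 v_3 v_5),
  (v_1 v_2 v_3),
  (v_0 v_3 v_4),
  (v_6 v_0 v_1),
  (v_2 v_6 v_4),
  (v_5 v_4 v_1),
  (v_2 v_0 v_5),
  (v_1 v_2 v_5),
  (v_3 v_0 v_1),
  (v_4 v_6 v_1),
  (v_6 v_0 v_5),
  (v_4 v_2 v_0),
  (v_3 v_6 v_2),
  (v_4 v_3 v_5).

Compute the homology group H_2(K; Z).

We work with the vertex ordering v_0 < v_1 < v_2 < v_3 < v_4 < v_5 < v_6. The simplices of K, each written with vertices in increasing order, are:

  0-simplices (7): [v_0], [v_1], [v_2], [v_3], [v_4], [v_5], [v_6]
  1-simplices (21): (21 of them)
  2-simplices (14): (14 of them)

so the chain groups are C_0 ≅ Z^7, C_1 ≅ Z^21, C_2 ≅ Z^14.

∂_1: C_1 → C_0 maps an edge to its endpoints' difference, ∂[p,q] = q − p. For instance
  ∂[v_2,v_5] = [v_5] − [v_2].
The 7×21 boundary matrix has rank 6 and Smith normal form diag(1,1,1,1,1,1).

The boundary map ∂_2: C_2 → C_1 maps a triangle to the signed sum of its edges. For instance
  ∂[v_2,v_4,v_6] = [v_4,v_6] − [v_2,v_6] + [v_2,v_4],
  ∂[v_0,v_2,v_4] = [v_2,v_4] − [v_0,v_4] + [v_0,v_2].
This gives a 21×14 integer matrix of rank 13; reducing to Smith normal form yields diagonal entries (1,1,1,1,1,1,1,1,1,1,1,1,1).

Computing H_k = (kernel of ∂_k) / (image of ∂_{k+1}):

  H_2: rank ker ∂_2 − rank ∂_3 = (14 − 13) − 0 = 1, and there is no ∂_3, so H_2 = Z.

(K is a triangulation of the torus T^2.)

H_2 ≅ Z.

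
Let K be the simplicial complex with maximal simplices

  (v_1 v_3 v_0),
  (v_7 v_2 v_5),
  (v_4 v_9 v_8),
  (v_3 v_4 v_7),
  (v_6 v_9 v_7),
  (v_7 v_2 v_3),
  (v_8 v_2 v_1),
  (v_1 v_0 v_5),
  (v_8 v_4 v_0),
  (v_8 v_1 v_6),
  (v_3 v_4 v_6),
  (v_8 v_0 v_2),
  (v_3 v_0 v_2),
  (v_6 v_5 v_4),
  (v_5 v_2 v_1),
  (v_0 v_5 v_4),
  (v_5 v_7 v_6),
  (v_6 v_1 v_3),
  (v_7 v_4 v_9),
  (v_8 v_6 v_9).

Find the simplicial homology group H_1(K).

Take the total order v_0 < v_1 < v_2 < v_3 < v_4 < v_5 < v_6 < v_7 < v_8 < v_9 on the vertex set. Then K (dimension 2) consists of the simplices:

  0-simplices (10): [v_0], [v_1], [v_2], [v_3], [v_4], [v_5], [v_6], [v_7], [v_8], [v_9]
  1-simplices (30): (30 of them)
  2-simplices (20): (20 of them)

giving chain groups C_0 ≅ Z^10, C_1 ≅ Z^30, C_2 ≅ Z^20.

∂_1: C_1 → C_0 maps an edge to its endpoints' difference, ∂[p,q] = q − p.
The resulting 10×30 matrix has rank 9, and its Smith normal form has invariant factors (1,1,1,1,1,1,1,1,1).

Boundary ∂_2: C_2 → C_1 acts by ∂[p,q,r] = [q,r] − [p,r] + [p,q]. For instance
  ∂[v_6,v_8,v_9] = [v_8,v_9] − [v_6,v_9] + [v_6,v_8],
  ∂[v_4,v_7,v_9] = [v_7,v_9] − [v_4,v_9] + [v_4,v_7].
This gives a 30×20 integer matrix of rank 20; reducing to Smith normal form yields diagonal entries (1,1,1,1,1,1,1,1,1,1,1,1,1,1,1,1,1,1,1,2).

From H_k ≅ ker(∂_k) / im(∂_{k+1}) we obtain:

  H_1: rank ker ∂_1 − rank ∂_2 = (30 − 9) − 20 = 1, and ∂_2 has invariant factor 2 > 1, so H_1 = Z ⊕ Z_2.

H_1 = Z ⊕ Z_2.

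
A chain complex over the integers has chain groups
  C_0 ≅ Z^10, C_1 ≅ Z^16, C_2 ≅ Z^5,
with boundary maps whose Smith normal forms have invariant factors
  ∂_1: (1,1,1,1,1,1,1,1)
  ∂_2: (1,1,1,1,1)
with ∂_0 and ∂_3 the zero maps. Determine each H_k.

H_0 ≅ Z^2,  H_1 ≅ Z^3,  H_2 = 0.

H_0: b_0 = 10 − 0 − 8 = 2; torsion from ∂_1 factors > 1: none. So H_0 ≅ Z^2.
H_1: b_1 = 16 − 8 − 5 = 3; torsion from ∂_2 factors > 1: none. So H_1 ≅ Z^3.
H_2: b_2 = 5 − 5 − 0 = 0; torsion from ∂_3 factors > 1: none. So H_2 ≅ 0.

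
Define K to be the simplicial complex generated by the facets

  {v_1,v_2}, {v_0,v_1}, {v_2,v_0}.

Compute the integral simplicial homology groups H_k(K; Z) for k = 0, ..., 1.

H_0 ≅ Z,  H_1 ≅ Z.

Take the total order v_0 < v_1 < v_2 on the vertex set. Then K (dimension 1) consists of the simplices:

  0-simplices (3): [v_0], [v_1], [v_2]
  1-simplices (3): [v_0,v_1], [v_0,v_2], [v_1,v_2]

Hence C_0 ≅ Z^3, C_1 ≅ Z^3.

The boundary map ∂_1: C_1 → C_0 sends each edge [p,q] (with p < q) to q − p. For instance
  ∂[v_0,v_1] = [v_1] − [v_0].
This gives a 3×3 integer matrix of rank 2; reducing to Smith normal form yields diagonal entries (1,1).

Reading off H_k = ker ∂_k / im ∂_{k+1}:

  H_0: rank C_0 − rank ∂_1 = 3 − 2 = 1, and the invariant factors of ∂_1 are all 1, so H_0 ≅ Z.
  H_1: rank ker ∂_1 − rank ∂_2 = (3 − 2) − 0 = 1, and there is no ∂_2, so H_1 ≅ Z.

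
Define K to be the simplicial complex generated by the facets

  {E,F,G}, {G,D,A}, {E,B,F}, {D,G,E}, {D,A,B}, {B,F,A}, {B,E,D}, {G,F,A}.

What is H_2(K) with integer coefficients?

H_2 ≅ Z.

Fix the vertex order A < B < D < E < F < G and write every simplex with vertices in increasing order. Then dim K = 2 and the simplices of K are:

  0-simplices (6): A, B, D, E, F, G
  1-simplices (12): AB, AD, AF, AG, BD, BE, BF, DE, DG, EF, EG, FG
  2-simplices (8): ABD, ABF, ADG, AFG, BDE, BEF, DEG, EFG

giving chain groups C_0 ≅ Z^6, C_1 ≅ Z^12, C_2 ≅ Z^8.

Boundary ∂_1: C_1 → C_0 maps an edge to its endpoints' difference, ∂[p,q] = q − p. For instance
  ∂DE = E − D.
As a 6×12 matrix over Z this has rank 5, with invariant factors (1,1,1,1,1).

The boundary map ∂_2: C_2 → C_1 acts by ∂[p,q,r] = [q,r] − [p,r] + [p,q]. For instance
  ∂DEG = EG − DG + DE,
  ∂BDE = DE − BE + BD.
The 12×8 boundary matrix has rank 7 and Smith normal form diag(1,1,1,1,1,1,1).

Reading off H_k = ker ∂_k / im ∂_{k+1}:

  H_2: rank ker ∂_2 − rank ∂_3 = (8 − 7) − 0 = 1, and there is no ∂_3, so H_2 = Z.

(K is a triangulation of the 2-sphere S^2.)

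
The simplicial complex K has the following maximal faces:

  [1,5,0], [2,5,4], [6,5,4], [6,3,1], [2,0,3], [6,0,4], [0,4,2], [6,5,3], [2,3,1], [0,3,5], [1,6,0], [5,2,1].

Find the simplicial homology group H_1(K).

We work with the vertex ordering 0 < 1 < 2 < 3 < 4 < 5 < 6. The simplices of K, each written with vertices in increasing order, are:

  0-simplices (7): [0], [1], [2], [3], [4], [5], [6]
  1-simplices (18): [0,1], [0,2], [0,3], [0,4], [0,5], [0,6], [1,2], [1,3], [1,5], [1,6], [2,3], [2,4], [2,5], [3,5], [3,6], [4,5], [4,6], [5,6]
  2-simplices (12): [0,1,5], [0,1,6], [0,2,3], [0,2,4], [0,3,5], [0,4,6], [1,2,3], [1,2,5], [1,3,6], [2,4,5], [3,5,6], [4,5,6]

Hence C_0 ≅ Z^7, C_1 ≅ Z^18, C_2 ≅ Z^12.

∂_1: C_1 → C_0 is given by ∂[p,q] = [q] − [p]. For instance
  ∂[0,4] = [4] − [0].
This gives a 7×18 integer matrix of rank 6; reducing to Smith normal form yields diagonal entries (1,1,1,1,1,1).

∂_2: C_2 → C_1 acts by ∂[p,q,r] = [q,r] − [p,r] + [p,q]. For instance
  ∂[0,2,3] = [2,3] − [0,3] + [0,2],
  ∂[0,2,4] = [2,4] − [0,4] + [0,2].
The resulting 18×12 matrix has rank 12, and its Smith normal form has invariant factors (1,1,1,1,1,1,1,1,1,1,1,2).

From H_k ≅ ker(∂_k) / im(∂_{k+1}) we obtain:

  H_1: rank ker ∂_1 − rank ∂_2 = (18 − 6) − 12 = 0, and ∂_2 has invariant factor 2 > 1, so H_1 = Z/2.

H_1 ≅ Z/2.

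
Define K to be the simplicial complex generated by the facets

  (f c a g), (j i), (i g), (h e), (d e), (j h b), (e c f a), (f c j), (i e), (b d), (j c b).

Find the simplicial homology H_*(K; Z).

H_0 = Z,  H_1 = Z^4,  H_2 = 0,  H_3 = 0.

Order the vertices as a < b < c < d < e < f < g < h < i < j. Listing each simplex with vertices in this order, K has dimension 3 with simplices:

  0-simplices (10): a, b, c, d, e, f, g, h, i, j
  1-simplices (21): ac, ae, af, ag, bc, bd, bh, bj, ce, cf, cg, cj, de, ef, eh, ei, fg, fj, gi, hj, ij
  2-simplices (10): ace, acf, acg, aef, afg, bcj, bhj, cef, cfg, cfj
  3-simplices (2): acef, acfg

Hence C_0 ≅ Z^10, C_1 ≅ Z^21, C_2 ≅ Z^10, C_3 ≅ Z^2.

Boundary ∂_1: C_1 → C_0 is given by ∂[p,q] = [q] − [p]. For instance
  ∂ei = i − e.
This gives a 10×21 integer matrix of rank 9; reducing to Smith normal form yields diagonal entries (1,1,1,1,1,1,1,1,1).

∂_2: C_2 → C_1 sends each 2-simplex [p,q,r] to [q,r] − [p,r] + [p,q]. For instance
  ∂cfg = fg − cg + cf,
  ∂afg = fg − ag + af.
This gives a 21×10 integer matrix of rank 8; reducing to Smith normal form yields diagonal entries (1,1,1,1,1,1,1,1).

The boundary map ∂_3: C_3 → C_2 sends each 3-simplex σ to the alternating sum Σ_i (−1)^i (σ with its i-th vertex removed). For instance
  ∂acef = cef − aef + acf − ace,
  ∂acfg = cfg − afg + acg − acf.
The 10×2 boundary matrix has rank 2 and Smith normal form diag(1,1).

From H_k ≅ ker(∂_k) / im(∂_{k+1}) we obtain:

  H_0: rank C_0 − rank ∂_1 = 10 − 9 = 1, and the invariant factors of ∂_1 are all 1, so H_0 = Z.
  H_1: rank ker ∂_1 − rank ∂_2 = (21 − 9) − 8 = 4, and the invariant factors of ∂_2 are all 1, so H_1 = Z^4.
  H_2: rank ker ∂_2 − rank ∂_3 = (10 − 8) − 2 = 0, and the invariant factors of ∂_3 are all 1, so H_2 = 0.
  H_3: rank ker ∂_3 − rank ∂_4 = (2 − 2) − 0 = 0, and there is no ∂_4, so H_3 = 0.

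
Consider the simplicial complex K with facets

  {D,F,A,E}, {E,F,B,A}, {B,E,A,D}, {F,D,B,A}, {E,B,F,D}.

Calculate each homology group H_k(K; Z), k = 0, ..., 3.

H_0 = Z,  H_1 = 0,  H_2 = 0,  H_3 = Z.

Take the total order A < B < D < E < F on the vertex set. Then K (dimension 3) consists of the simplices:

  0-simplices (5): A, B, D, E, F
  1-simplices (10): AB, AD, AE, AF, BD, BE, BF, DE, DF, EF
  2-simplices (10): ABD, ABE, ABF, ADE, ADF, AEF, BDE, BDF, BEF, DEF
  3-simplices (5): ABDE, ABDF, ABEF, ADEF, BDEF

so the chain groups are C_0 ≅ Z^5, C_1 ≅ Z^10, C_2 ≅ Z^10, C_3 ≅ Z^5.

Boundary ∂_1: C_1 → C_0 maps an edge to its endpoints' difference, ∂[p,q] = q − p. For instance
  ∂AB = B − A.
This gives a 5×10 integer matrix of rank 4; reducing to Smith normal form yields diagonal entries (1,1,1,1).

The boundary map ∂_2: C_2 → C_1 maps a triangle to the signed sum of its edges. For instance
  ∂ABF = BF − AF + AB,
  ∂ABD = BD − AD + AB.
The 10×10 boundary matrix has rank 6 and Smith normal form diag(1,1,1,1,1,1).

The boundary map ∂_3: C_3 → C_2 sends each 3-simplex σ to the alternating sum Σ_i (−1)^i (σ with its i-th vertex removed). For instance
  ∂ABDF = BDF − ADF + ABF − ABD,
  ∂BDEF = DEF − BEF + BDF − BDE.
The resulting 10×5 matrix has rank 4, and its Smith normal form has invariant factors (1,1,1,1).

Computing H_k = (kernel of ∂_k) / (image of ∂_{k+1}):

  H_0: rank C_0 − rank ∂_1 = 5 − 4 = 1, and the invariant factors of ∂_1 are all 1, so H_0 = Z.
  H_1: rank ker ∂_1 − rank ∂_2 = (10 − 4) − 6 = 0, and the invariant factors of ∂_2 are all 1, so H_1 = 0.
  H_2: rank ker ∂_2 − rank ∂_3 = (10 − 6) − 4 = 0, and the invariant factors of ∂_3 are all 1, so H_2 = 0.
  H_3: rank ker ∂_3 − rank ∂_4 = (5 − 4) − 0 = 1, and there is no ∂_4, so H_3 = Z.

(K is a triangulation of the 3-sphere S^3.)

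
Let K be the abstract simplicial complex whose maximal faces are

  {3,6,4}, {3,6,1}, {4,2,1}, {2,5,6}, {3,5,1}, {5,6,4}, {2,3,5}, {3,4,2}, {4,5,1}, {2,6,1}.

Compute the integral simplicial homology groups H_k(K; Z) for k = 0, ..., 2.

We work with the vertex ordering 1 < 2 < 3 < 4 < 5 < 6. The simplices of K, each written with vertices in increasing order, are:

  0-simplices (6): [1], [2], [3], [4], [5], [6]
  1-simplices (15): [1,2], [1,3], [1,4], [1,5], [1,6], [2,3], [2,4], [2,5], [2,6], [3,4], [3,5], [3,6], [4,5], [4,6], [5,6]
  2-simplices (10): [1,2,4], [1,2,6], [1,3,5], [1,3,6], [1,4,5], [2,3,4], [2,3,5], [2,5,6], [3,4,6], [4,5,6]

Hence C_0 ≅ Z^6, C_1 ≅ Z^15, C_2 ≅ Z^10.

Boundary ∂_1: C_1 → C_0 is given by ∂[p,q] = [q] − [p]. For instance
  ∂[2,5] = [5] − [2].
This gives a 6×15 integer matrix of rank 5; reducing to Smith normal form yields diagonal entries (1,1,1,1,1).

∂_2: C_2 → C_1 maps a triangle to the signed sum of its edges. For instance
  ∂[3,4,6] = [4,6] − [3,6] + [3,4],
  ∂[1,3,6] = [3,6] − [1,6] + [1,3].
The resulting 15×10 matrix has rank 10, and its Smith normal form has invariant factors (1,1,1,1,1,1,1,1,1,2).

Reading off H_k = ker ∂_k / im ∂_{k+1}:

  H_0: rank C_0 − rank ∂_1 = 6 − 5 = 1, and the invariant factors of ∂_1 are all 1, so H_0 ≅ Z.
  H_1: rank ker ∂_1 − rank ∂_2 = (15 − 5) − 10 = 0, and ∂_2 has invariant factor 2 > 1, so H_1 ≅ Z_2.
  H_2: rank ker ∂_2 − rank ∂_3 = (10 − 10) − 0 = 0, and there is no ∂_3, so H_2 ≅ 0.

H_0 ≅ Z,  H_1 ≅ Z_2,  H_2 = 0.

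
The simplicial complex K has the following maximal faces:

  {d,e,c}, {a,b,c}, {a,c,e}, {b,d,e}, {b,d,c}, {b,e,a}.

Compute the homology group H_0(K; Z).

Take the total order a < b < c < d < e on the vertex set. Then K (dimension 2) consists of the simplices:

  0-simplices (5): a, b, c, d, e
  1-simplices (9): ab, ac, ae, bc, bd, be, cd, ce, de
  2-simplices (6): abc, abe, ace, bcd, bde, cde

giving chain groups C_0 ≅ Z^5, C_1 ≅ Z^9, C_2 ≅ Z^6.

The boundary map ∂_1: C_1 → C_0 is given by ∂[p,q] = [q] − [p].
This gives a 5×9 integer matrix of rank 4; reducing to Smith normal form yields diagonal entries (1,1,1,1).

Boundary ∂_2: C_2 → C_1 maps a triangle to the signed sum of its edges. For instance
  ∂cde = de − ce + cd,
  ∂bde = de − be + bd.
The resulting 9×6 matrix has rank 5, and its Smith normal form has invariant factors (1,1,1,1,1).

Reading off H_k = ker ∂_k / im ∂_{k+1}:

  H_0: rank C_0 − rank ∂_1 = 5 − 4 = 1, and the invariant factors of ∂_1 are all 1, so H_0 ≅ Z.

H_0 = Z.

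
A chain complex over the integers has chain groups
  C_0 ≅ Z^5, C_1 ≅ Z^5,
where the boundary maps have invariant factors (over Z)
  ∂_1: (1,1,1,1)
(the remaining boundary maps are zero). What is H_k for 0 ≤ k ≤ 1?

H_0: b_0 = 5 − 0 − 4 = 1; torsion from ∂_1 factors > 1: none. So H_0 ≅ Z.
H_1: b_1 = 5 − 4 − 0 = 1; torsion from ∂_2 factors > 1: none. So H_1 ≅ Z.

H_0 ≅ Z,  H_1 ≅ Z.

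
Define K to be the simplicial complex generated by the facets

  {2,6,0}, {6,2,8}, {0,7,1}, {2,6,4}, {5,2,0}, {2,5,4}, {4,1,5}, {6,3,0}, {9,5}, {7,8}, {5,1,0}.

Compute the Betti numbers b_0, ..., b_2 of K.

b_0 = 1, b_1 = 1, b_2 = 0.

Fix the vertex order 0 < 1 < 2 < 3 < 4 < 5 < 6 < 7 < 8 < 9 and write every simplex with vertices in increasing order. Then dim K = 2 and the simplices of K are:

  0-simplices (10): [0], [1], [2], [3], [4], [5], [6], [7], [8], [9]
  1-simplices (19): [0,1], [0,2], [0,3], [0,5], [0,6], [0,7], [1,4], [1,5], [1,7], [2,4], [2,5], [2,6], [2,8], [3,6], [4,5], [4,6], [5,9], [6,8], [7,8]
  2-simplices (9): [0,1,5], [0,1,7], [0,2,5], [0,2,6], [0,3,6], [1,4,5], [2,4,5], [2,4,6], [2,6,8]

so the chain groups are C_0 ≅ Z^10, C_1 ≅ Z^19, C_2 ≅ Z^9.

∂_1: C_1 → C_0 is given by ∂[p,q] = [q] − [p]. For instance
  ∂[2,5] = [5] − [2].
The resulting 10×19 matrix has rank 9, and its Smith normal form has invariant factors (1,1,1,1,1,1,1,1,1).

Boundary ∂_2: C_2 → C_1 maps a triangle to the signed sum of its edges. For instance
  ∂[2,4,5] = [4,5] − [2,5] + [2,4],
  ∂[0,2,6] = [2,6] − [0,6] + [0,2].
This gives a 19×9 integer matrix of rank 9; reducing to Smith normal form yields diagonal entries (1,1,1,1,1,1,1,1,1).

From H_k ≅ ker(∂_k) / im(∂_{k+1}) we obtain:

  H_0: rank C_0 − rank ∂_1 = 10 − 9 = 1, and the invariant factors of ∂_1 are all 1, so H_0 = Z.
  H_1: rank ker ∂_1 − rank ∂_2 = (19 − 9) − 9 = 1, and the invariant factors of ∂_2 are all 1, so H_1 = Z.
  H_2: rank ker ∂_2 − rank ∂_3 = (9 − 9) − 0 = 0, and there is no ∂_3, so H_2 = 0.

Hence the Betti numbers are b_0 = 1, b_1 = 1, b_2 = 0.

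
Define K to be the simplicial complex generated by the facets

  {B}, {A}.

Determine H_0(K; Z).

H_0 = Z^2.

K has 2 vertices.
rank ∂_0 = 0, rank ∂_1 = 0 ⇒ b_0 = 2 − 0 − 0 = 2. So H_0 ≅ Z^2.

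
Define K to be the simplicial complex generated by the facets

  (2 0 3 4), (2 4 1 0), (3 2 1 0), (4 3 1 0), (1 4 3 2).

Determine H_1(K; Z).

H_1 ≅ 0.

We work with the vertex ordering 0 < 1 < 2 < 3 < 4. The simplices of K, each written with vertices in increasing order, are:

  0-simplices (5): [0], [1], [2], [3], [4]
  1-simplices (10): [0,1], [0,2], [0,3], [0,4], [1,2], [1,3], [1,4], [2,3], [2,4], [3,4]
  2-simplices (10): [0,1,2], [0,1,3], [0,1,4], [0,2,3], [0,2,4], [0,3,4], [1,2,3], [1,2,4], [1,3,4], [2,3,4]
  3-simplices (5): [0,1,2,3], [0,1,2,4], [0,1,3,4], [0,2,3,4], [1,2,3,4]

giving chain groups C_0 ≅ Z^5, C_1 ≅ Z^10, C_2 ≅ Z^10, C_3 ≅ Z^5.

∂_1: C_1 → C_0 maps an edge to its endpoints' difference, ∂[p,q] = q − p. For instance
  ∂[0,4] = [4] − [0].
The resulting 5×10 matrix has rank 4, and its Smith normal form has invariant factors (1,1,1,1).

Boundary ∂_2: C_2 → C_1 maps a triangle to the signed sum of its edges. For instance
  ∂[0,2,3] = [2,3] − [0,3] + [0,2],
  ∂[1,2,4] = [2,4] − [1,4] + [1,2].
This gives a 10×10 integer matrix of rank 6; reducing to Smith normal form yields diagonal entries (1,1,1,1,1,1).

The boundary map ∂_3: C_3 → C_2 sends each 3-simplex σ to the alternating sum Σ_i (−1)^i (σ with its i-th vertex removed). For instance
  ∂[1,2,3,4] = [2,3,4] − [1,3,4] + [1,2,4] − [1,2,3],
  ∂[0,1,3,4] = [1,3,4] − [0,3,4] + [0,1,4] − [0,1,3].
This gives a 10×5 integer matrix of rank 4; reducing to Smith normal form yields diagonal entries (1,1,1,1).

Computing H_k = (kernel of ∂_k) / (image of ∂_{k+1}):

  H_1: rank ker ∂_1 − rank ∂_2 = (10 − 4) − 6 = 0, and the invariant factors of ∂_2 are all 1, so H_1 ≅ 0.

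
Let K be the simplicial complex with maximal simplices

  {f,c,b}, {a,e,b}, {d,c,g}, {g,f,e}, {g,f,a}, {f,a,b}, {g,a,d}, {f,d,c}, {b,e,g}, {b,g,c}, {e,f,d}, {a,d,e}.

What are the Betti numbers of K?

b_0 = 1, b_1 = 0, b_2 = 0.

We work with the vertex ordering a < b < c < d < e < f < g. The simplices of K, each written with vertices in increasing order, are:

  0-simplices (7): a, b, c, d, e, f, g
  1-simplices (18): ab, ad, ae, af, ag, bc, be, bf, bg, cd, cf, cg, de, df, dg, ef, eg, fg
  2-simplices (12): abe, abf, ade, adg, afg, bcf, bcg, beg, cdf, cdg, def, efg

giving chain groups C_0 ≅ Z^7, C_1 ≅ Z^18, C_2 ≅ Z^12.

∂_1: C_1 → C_0 sends each edge [p,q] (with p < q) to q − p. For instance
  ∂ad = d − a.
The resulting 7×18 matrix has rank 6, and its Smith normal form has invariant factors (1,1,1,1,1,1).

The boundary map ∂_2: C_2 → C_1 maps a triangle to the signed sum of its edges. For instance
  ∂def = ef − df + de,
  ∂abe = be − ae + ab.
As a 18×12 matrix over Z this has rank 12, with invariant factors (1,1,1,1,1,1,1,1,1,1,1,2).

Computing H_k = (kernel of ∂_k) / (image of ∂_{k+1}):

  H_0: rank C_0 − rank ∂_1 = 7 − 6 = 1, and the invariant factors of ∂_1 are all 1, so H_0 ≅ Z.
  H_1: rank ker ∂_1 − rank ∂_2 = (18 − 6) − 12 = 0, and ∂_2 has invariant factor 2 > 1, so H_1 ≅ Z_2.
  H_2: rank ker ∂_2 − rank ∂_3 = (12 − 12) − 0 = 0, and there is no ∂_3, so H_2 ≅ 0.

Hence the Betti numbers are b_0 = 1, b_1 = 0, b_2 = 0.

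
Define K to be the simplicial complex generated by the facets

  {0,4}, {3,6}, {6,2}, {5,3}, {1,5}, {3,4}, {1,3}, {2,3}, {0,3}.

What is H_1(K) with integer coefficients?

H_1 ≅ Z^3.

Fix the vertex order 0 < 1 < 2 < 3 < 4 < 5 < 6 and write every simplex with vertices in increasing order. Then dim K = 1 and the simplices of K are:

  0-simplices (7): [0], [1], [2], [3], [4], [5], [6]
  1-simplices (9): [0,3], [0,4], [1,3], [1,5], [2,3], [2,6], [3,4], [3,5], [3,6]

so the chain groups are C_0 ≅ Z^7, C_1 ≅ Z^9.

The boundary map ∂_1: C_1 → C_0 is given by ∂[p,q] = [q] − [p].
This gives a 7×9 integer matrix of rank 6; reducing to Smith normal form yields diagonal entries (1,1,1,1,1,1).

Computing H_k = (kernel of ∂_k) / (image of ∂_{k+1}):

  H_1: rank ker ∂_1 − rank ∂_2 = (9 − 6) − 0 = 3, and there is no ∂_2, so H_1 ≅ Z^3.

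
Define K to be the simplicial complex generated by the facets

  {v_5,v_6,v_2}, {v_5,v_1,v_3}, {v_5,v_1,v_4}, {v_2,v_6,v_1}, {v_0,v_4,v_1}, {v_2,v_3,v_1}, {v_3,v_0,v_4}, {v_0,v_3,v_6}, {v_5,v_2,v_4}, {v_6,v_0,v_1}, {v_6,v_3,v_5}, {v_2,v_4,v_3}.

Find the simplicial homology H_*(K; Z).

H_0 = Z,  H_1 = Z/2,  H_2 = 0.

Fix the vertex order v_0 < v_1 < v_2 < v_3 < v_4 < v_5 < v_6 and write every simplex with vertices in increasing order. Then dim K = 2 and the simplices of K are:

  0-simplices (7): [v_0], [v_1], [v_2], [v_3], [v_4], [v_5], [v_6]
  1-simplices (18): (18 of them)
  2-simplices (12): (12 of them)

Hence C_0 ≅ Z^7, C_1 ≅ Z^18, C_2 ≅ Z^12.

The boundary map ∂_1: C_1 → C_0 sends each edge [p,q] (with p < q) to q − p.
As a 7×18 matrix over Z this has rank 6, with invariant factors (1,1,1,1,1,1).

∂_2: C_2 → C_1 acts by ∂[p,q,r] = [q,r] − [p,r] + [p,q]. For instance
  ∂[v_2,v_5,v_6] = [v_5,v_6] − [v_2,v_6] + [v_2,v_5],
  ∂[v_3,v_5,v_6] = [v_5,v_6] − [v_3,v_6] + [v_3,v_5].
The resulting 18×12 matrix has rank 12, and its Smith normal form has invariant factors (1,1,1,1,1,1,1,1,1,1,1,2).

Reading off H_k = ker ∂_k / im ∂_{k+1}:

  H_0: rank C_0 − rank ∂_1 = 7 − 6 = 1, and the invariant factors of ∂_1 are all 1, so H_0 = Z.
  H_1: rank ker ∂_1 − rank ∂_2 = (18 − 6) − 12 = 0, and ∂_2 has invariant factor 2 > 1, so H_1 = Z/2.
  H_2: rank ker ∂_2 − rank ∂_3 = (12 − 12) − 0 = 0, and there is no ∂_3, so H_2 = 0.

(K is a triangulation of the real projective plane RP^2.)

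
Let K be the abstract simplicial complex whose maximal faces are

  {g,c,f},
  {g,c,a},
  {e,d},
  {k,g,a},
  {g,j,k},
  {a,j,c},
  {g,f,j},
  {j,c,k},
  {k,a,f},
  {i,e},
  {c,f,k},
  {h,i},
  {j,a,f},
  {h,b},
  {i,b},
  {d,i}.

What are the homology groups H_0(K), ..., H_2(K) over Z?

Fix the vertex order a < b < c < d < e < f < g < h < i < j < k and write every simplex with vertices in increasing order. Then dim K = 2 and the simplices of K are:

  0-simplices (11): a, b, c, d, e, f, g, h, i, j, k
  1-simplices (21): ac, af, ag, aj, ak, bh, bi, cf, cg, cj, ck, de, di, ei, fg, fj, fk, gj, gk, hi, jk
  2-simplices (10): acg, acj, afj, afk, agk, cfg, cfk, cjk, fgj, gjk

so the chain groups are C_0 ≅ Z^11, C_1 ≅ Z^21, C_2 ≅ Z^10.

∂_1: C_1 → C_0 maps an edge to its endpoints' difference, ∂[p,q] = q − p. For instance
  ∂fg = g − f.
The 11×21 boundary matrix has rank 9 and Smith normal form diag(1,1,1,1,1,1,1,1,1).

∂_2: C_2 → C_1 maps a triangle to the signed sum of its edges. For instance
  ∂acg = cg − ag + ac,
  ∂agk = gk − ak + ag.
The 21×10 boundary matrix has rank 10 and Smith normal form diag(1,1,1,1,1,1,1,1,1,2).

Computing H_k = (kernel of ∂_k) / (image of ∂_{k+1}):

  H_0: rank C_0 − rank ∂_1 = 11 − 9 = 2, and the invariant factors of ∂_1 are all 1, so H_0 = Z^2.
  H_1: rank ker ∂_1 − rank ∂_2 = (21 − 9) − 10 = 2, and ∂_2 has invariant factor 2 > 1, so H_1 = Z^2 ⊕ Z/2.
  H_2: rank ker ∂_2 − rank ∂_3 = (10 − 10) − 0 = 0, and there is no ∂_3, so H_2 = 0.

H_0 = Z^2,  H_1 = Z^2 ⊕ Z/2,  H_2 = 0.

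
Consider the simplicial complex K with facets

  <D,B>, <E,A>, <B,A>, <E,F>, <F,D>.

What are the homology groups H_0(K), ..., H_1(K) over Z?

H_0 = Z,  H_1 = Z.

Order the vertices as A < B < D < E < F. Listing each simplex with vertices in this order, K has dimension 1 with simplices:

  0-simplices (5): A, B, D, E, F
  1-simplices (5): AB, AE, BD, DF, EF

giving chain groups C_0 ≅ Z^5, C_1 ≅ Z^5.

Boundary ∂_1: C_1 → C_0 sends each edge [p,q] (with p < q) to q − p. For instance
  ∂AB = B − A.
This gives a 5×5 integer matrix of rank 4; reducing to Smith normal form yields diagonal entries (1,1,1,1).

Now H_k = ker ∂_k / im ∂_{k+1}, so:

  H_0: rank C_0 − rank ∂_1 = 5 − 4 = 1, and the invariant factors of ∂_1 are all 1, so H_0 ≅ Z.
  H_1: rank ker ∂_1 − rank ∂_2 = (5 − 4) − 0 = 1, and there is no ∂_2, so H_1 ≅ Z.

As a check, the Euler characteristic is 5 − 5 = 0, which agrees with 1 − 1 = 0.
(K is a triangulation of the circle S^1.)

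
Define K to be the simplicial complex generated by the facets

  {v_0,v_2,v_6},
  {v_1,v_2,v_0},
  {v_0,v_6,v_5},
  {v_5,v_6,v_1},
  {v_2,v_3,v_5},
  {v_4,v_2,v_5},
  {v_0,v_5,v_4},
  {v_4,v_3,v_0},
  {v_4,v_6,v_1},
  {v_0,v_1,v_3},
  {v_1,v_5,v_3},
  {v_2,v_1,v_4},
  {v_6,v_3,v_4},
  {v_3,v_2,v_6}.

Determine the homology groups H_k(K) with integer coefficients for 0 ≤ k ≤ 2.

H_0 = Z,  H_1 = Z^2,  H_2 = Z.

We work with the vertex ordering v_0 < v_1 < v_2 < v_3 < v_4 < v_5 < v_6. The simplices of K, each written with vertices in increasing order, are:

  0-simplices (7): [v_0], [v_1], [v_2], [v_3], [v_4], [v_5], [v_6]
  1-simplices (21): (21 of them)
  2-simplices (14): (14 of them)

Hence C_0 ≅ Z^7, C_1 ≅ Z^21, C_2 ≅ Z^14.

Boundary ∂_1: C_1 → C_0 sends each edge [p,q] (with p < q) to q − p. For instance
  ∂[v_1,v_3] = [v_3] − [v_1].
As a 7×21 matrix over Z this has rank 6, with invariant factors (1,1,1,1,1,1).

Boundary ∂_2: C_2 → C_1 acts by ∂[p,q,r] = [q,r] − [p,r] + [p,q]. For instance
  ∂[v_1,v_3,v_5] = [v_3,v_5] − [v_1,v_5] + [v_1,v_3],
  ∂[v_2,v_3,v_6] = [v_3,v_6] − [v_2,v_6] + [v_2,v_3].
As a 21×14 matrix over Z this has rank 13, with invariant factors (1,1,1,1,1,1,1,1,1,1,1,1,1).

Computing H_k = (kernel of ∂_k) / (image of ∂_{k+1}):

  H_0: rank C_0 − rank ∂_1 = 7 − 6 = 1, and the invariant factors of ∂_1 are all 1, so H_0 ≅ Z.
  H_1: rank ker ∂_1 − rank ∂_2 = (21 − 6) − 13 = 2, and the invariant factors of ∂_2 are all 1, so H_1 ≅ Z^2.
  H_2: rank ker ∂_2 − rank ∂_3 = (14 − 13) − 0 = 1, and there is no ∂_3, so H_2 ≅ Z.

(K is a triangulation of the torus T^2.)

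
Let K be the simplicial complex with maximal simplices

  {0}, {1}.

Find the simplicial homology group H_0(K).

H_0 ≅ Z^2.

Fix the vertex order 0 < 1 and write every simplex with vertices in increasing order. Then dim K = 0 and the simplices of K are:

  0-simplices (2): [0], [1]

so the chain groups are C_0 ≅ Z^2.

From H_k ≅ ker(∂_k) / im(∂_{k+1}) we obtain:

  H_0: rank C_0 − rank ∂_1 = 2 − 0 = 2, and there is no ∂_1, so H_0 = Z^2.

(K is a triangulation of a set of 2 points.)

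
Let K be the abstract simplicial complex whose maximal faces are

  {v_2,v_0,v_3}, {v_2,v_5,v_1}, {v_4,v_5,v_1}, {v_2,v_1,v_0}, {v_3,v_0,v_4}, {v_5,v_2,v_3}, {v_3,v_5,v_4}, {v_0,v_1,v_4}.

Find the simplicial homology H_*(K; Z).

H_0 = Z,  H_1 = 0,  H_2 = Z.

K has 6 vertices, 12 edges, 8 triangles.
rank ∂_0 = 0, rank ∂_1 = 5 ⇒ b_0 = 6 − 0 − 5 = 1; all invariant factors of ∂_1 are 1 so no torsion. So H_0 = Z.
rank ∂_1 = 5, rank ∂_2 = 7 ⇒ b_1 = 12 − 5 − 7 = 0; all invariant factors of ∂_2 are 1 so no torsion. So H_1 = 0.
rank ∂_2 = 7, rank ∂_3 = 0 ⇒ b_2 = 8 − 7 − 0 = 1. So H_2 = Z.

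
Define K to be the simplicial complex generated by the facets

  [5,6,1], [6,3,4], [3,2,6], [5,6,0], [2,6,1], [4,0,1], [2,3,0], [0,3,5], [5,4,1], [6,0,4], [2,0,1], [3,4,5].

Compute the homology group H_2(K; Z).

H_2 = 0.

K has 7 vertices, 18 edges, 12 triangles.
rank ∂_2 = 12, rank ∂_3 = 0 ⇒ b_2 = 12 − 12 − 0 = 0. So H_2 = 0.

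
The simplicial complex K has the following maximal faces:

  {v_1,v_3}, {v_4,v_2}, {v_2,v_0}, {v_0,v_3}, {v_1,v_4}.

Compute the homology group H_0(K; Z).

Order the vertices as v_0 < v_1 < v_2 < v_3 < v_4. Listing each simplex with vertices in this order, K has dimension 1 with simplices:

  0-simplices (5): [v_0], [v_1], [v_2], [v_3], [v_4]
  1-simplices (5): [v_0,v_2], [v_0,v_3], [v_1,v_3], [v_1,v_4], [v_2,v_4]

Hence C_0 ≅ Z^5, C_1 ≅ Z^5.

∂_1: C_1 → C_0 maps an edge to its endpoints' difference, ∂[p,q] = q − p. For instance
  ∂[v_1,v_3] = [v_3] − [v_1].
The 5×5 boundary matrix has rank 4 and Smith normal form diag(1,1,1,1).

Reading off H_k = ker ∂_k / im ∂_{k+1}:

  H_0: rank C_0 − rank ∂_1 = 5 − 4 = 1, and the invariant factors of ∂_1 are all 1, so H_0 ≅ Z.

(K is a triangulation of the circle S^1.)

H_0 ≅ Z.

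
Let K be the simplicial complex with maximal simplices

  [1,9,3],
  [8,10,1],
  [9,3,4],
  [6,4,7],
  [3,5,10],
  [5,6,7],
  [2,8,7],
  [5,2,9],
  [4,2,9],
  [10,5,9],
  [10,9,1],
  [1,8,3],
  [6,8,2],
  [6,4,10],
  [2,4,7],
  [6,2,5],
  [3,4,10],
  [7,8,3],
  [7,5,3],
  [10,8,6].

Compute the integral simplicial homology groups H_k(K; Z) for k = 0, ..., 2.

H_0 ≅ Z,  H_1 ≅ Z ⊕ Z/2,  H_2 = 0.

Fix the vertex order 1 < 2 < 3 < 4 < 5 < 6 < 7 < 8 < 9 < 10 and write every simplex with vertices in increasing order. Then dim K = 2 and the simplices of K are:

  0-simplices (10): [1], [2], [3], [4], [5], [6], [7], [8], [9], [10]
  1-simplices (30): (30 of them)
  2-simplices (20): (20 of them)

Hence C_0 ≅ Z^10, C_1 ≅ Z^30, C_2 ≅ Z^20.

Boundary ∂_1: C_1 → C_0 maps an edge to its endpoints' difference, ∂[p,q] = q − p.
The 10×30 boundary matrix has rank 9 and Smith normal form diag(1,1,1,1,1,1,1,1,1).

Boundary ∂_2: C_2 → C_1 maps a triangle to the signed sum of its edges. For instance
  ∂[3,5,10] = [5,10] − [3,10] + [3,5],
  ∂[3,5,7] = [5,7] − [3,7] + [3,5].
The 30×20 boundary matrix has rank 20 and Smith normal form diag(1,1,1,1,1,1,1,1,1,1,1,1,1,1,1,1,1,1,1,2).

Computing H_k = (kernel of ∂_k) / (image of ∂_{k+1}):

  H_0: rank C_0 − rank ∂_1 = 10 − 9 = 1, and the invariant factors of ∂_1 are all 1, so H_0 ≅ Z.
  H_1: rank ker ∂_1 − rank ∂_2 = (30 − 9) − 20 = 1, and ∂_2 has invariant factor 2 > 1, so H_1 ≅ Z ⊕ Z/2.
  H_2: rank ker ∂_2 − rank ∂_3 = (20 − 20) − 0 = 0, and there is no ∂_3, so H_2 ≅ 0.

As a check, the Euler characteristic is 10 − 30 + 20 = 0, which agrees with 1 − 1 + 0 = 0.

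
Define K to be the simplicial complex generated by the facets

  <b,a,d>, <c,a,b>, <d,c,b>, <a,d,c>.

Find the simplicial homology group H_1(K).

H_1 ≅ 0.

Take the total order a < b < c < d on the vertex set. Then K (dimension 2) consists of the simplices:

  0-simplices (4): a, b, c, d
  1-simplices (6): ab, ac, ad, bc, bd, cd
  2-simplices (4): abc, abd, acd, bcd

giving chain groups C_0 ≅ Z^4, C_1 ≅ Z^6, C_2 ≅ Z^4.

Boundary ∂_1: C_1 → C_0 is given by ∂[p,q] = [q] − [p].
As a 4×6 matrix over Z this has rank 3, with invariant factors (1,1,1).

The boundary map ∂_2: C_2 → C_1 maps a triangle to the signed sum of its edges. For instance
  ∂acd = cd − ad + ac,
  ∂abc = bc − ac + ab.
The 6×4 boundary matrix has rank 3 and Smith normal form diag(1,1,1).

From H_k ≅ ker(∂_k) / im(∂_{k+1}) we obtain:

  H_1: rank ker ∂_1 − rank ∂_2 = (6 − 3) − 3 = 0, and the invariant factors of ∂_2 are all 1, so H_1 = 0.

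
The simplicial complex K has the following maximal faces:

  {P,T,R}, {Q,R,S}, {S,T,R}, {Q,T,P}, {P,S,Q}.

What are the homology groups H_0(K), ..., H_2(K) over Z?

Fix the vertex order P < Q < R < S < T and write every simplex with vertices in increasing order. Then dim K = 2 and the simplices of K are:

  0-simplices (5): P, Q, R, S, T
  1-simplices (10): PQ, PR, PS, PT, QR, QS, QT, RS, RT, ST
  2-simplices (5): PQS, PQT, PRT, QRS, RST

Hence C_0 ≅ Z^5, C_1 ≅ Z^10, C_2 ≅ Z^5.

The boundary map ∂_1: C_1 → C_0 maps an edge to its endpoints' difference, ∂[p,q] = q − p. For instance
  ∂QS = S − Q.
This gives a 5×10 integer matrix of rank 4; reducing to Smith normal form yields diagonal entries (1,1,1,1).

The boundary map ∂_2: C_2 → C_1 sends each 2-simplex [p,q,r] to [q,r] − [p,r] + [p,q]. For instance
  ∂RST = ST − RT + RS,
  ∂PQT = QT − PT + PQ.
As a 10×5 matrix over Z this has rank 5, with invariant factors (1,1,1,1,1).

Now H_k = ker ∂_k / im ∂_{k+1}, so:

  H_0: rank C_0 − rank ∂_1 = 5 − 4 = 1, and the invariant factors of ∂_1 are all 1, so H_0 ≅ Z.
  H_1: rank ker ∂_1 − rank ∂_2 = (10 − 4) − 5 = 1, and the invariant factors of ∂_2 are all 1, so H_1 ≅ Z.
  H_2: rank ker ∂_2 − rank ∂_3 = (5 − 5) − 0 = 0, and there is no ∂_3, so H_2 ≅ 0.

(K is a triangulation of the Möbius band.)

H_0 ≅ Z,  H_1 ≅ Z,  H_2 = 0.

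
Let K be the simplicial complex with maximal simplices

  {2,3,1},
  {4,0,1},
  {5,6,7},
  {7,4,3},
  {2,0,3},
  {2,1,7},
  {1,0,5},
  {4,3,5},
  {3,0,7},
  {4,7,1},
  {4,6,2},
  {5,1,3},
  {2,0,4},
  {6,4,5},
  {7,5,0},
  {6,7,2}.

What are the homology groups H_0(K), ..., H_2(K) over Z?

Order the vertices as 0 < 1 < 2 < 3 < 4 < 5 < 6 < 7. Listing each simplex with vertices in this order, K has dimension 2 with simplices:

  0-simplices (8): [0], [1], [2], [3], [4], [5], [6], [7]
  1-simplices (24): (24 of them)
  2-simplices (16): [0,1,4], [0,1,5], [0,2,3], [0,2,4], [0,3,7], [0,5,7], [1,2,3], [1,2,7], [1,3,5], [1,4,7], [2,4,6], [2,6,7], [3,4,5], [3,4,7], [4,5,6], [5,6,7]

Hence C_0 ≅ Z^8, C_1 ≅ Z^24, C_2 ≅ Z^16.

The boundary map ∂_1: C_1 → C_0 maps an edge to its endpoints' difference, ∂[p,q] = q − p. For instance
  ∂[4,6] = [6] − [4].
This gives a 8×24 integer matrix of rank 7; reducing to Smith normal form yields diagonal entries (1,1,1,1,1,1,1).

The boundary map ∂_2: C_2 → C_1 sends each 2-simplex [p,q,r] to [q,r] − [p,r] + [p,q]. For instance
  ∂[1,2,7] = [2,7] − [1,7] + [1,2],
  ∂[5,6,7] = [6,7] − [5,7] + [5,6].
The 24×16 boundary matrix has rank 15 and Smith normal form diag(1,1,1,1,1,1,1,1,1,1,1,1,1,1,1).

Reading off H_k = ker ∂_k / im ∂_{k+1}:

  H_0: rank C_0 − rank ∂_1 = 8 − 7 = 1, and the invariant factors of ∂_1 are all 1, so H_0 ≅ Z.
  H_1: rank ker ∂_1 − rank ∂_2 = (24 − 7) − 15 = 2, and the invariant factors of ∂_2 are all 1, so H_1 ≅ Z^2.
  H_2: rank ker ∂_2 − rank ∂_3 = (16 − 15) − 0 = 1, and there is no ∂_3, so H_2 ≅ Z.

H_0 = Z,  H_1 = Z^2,  H_2 = Z.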